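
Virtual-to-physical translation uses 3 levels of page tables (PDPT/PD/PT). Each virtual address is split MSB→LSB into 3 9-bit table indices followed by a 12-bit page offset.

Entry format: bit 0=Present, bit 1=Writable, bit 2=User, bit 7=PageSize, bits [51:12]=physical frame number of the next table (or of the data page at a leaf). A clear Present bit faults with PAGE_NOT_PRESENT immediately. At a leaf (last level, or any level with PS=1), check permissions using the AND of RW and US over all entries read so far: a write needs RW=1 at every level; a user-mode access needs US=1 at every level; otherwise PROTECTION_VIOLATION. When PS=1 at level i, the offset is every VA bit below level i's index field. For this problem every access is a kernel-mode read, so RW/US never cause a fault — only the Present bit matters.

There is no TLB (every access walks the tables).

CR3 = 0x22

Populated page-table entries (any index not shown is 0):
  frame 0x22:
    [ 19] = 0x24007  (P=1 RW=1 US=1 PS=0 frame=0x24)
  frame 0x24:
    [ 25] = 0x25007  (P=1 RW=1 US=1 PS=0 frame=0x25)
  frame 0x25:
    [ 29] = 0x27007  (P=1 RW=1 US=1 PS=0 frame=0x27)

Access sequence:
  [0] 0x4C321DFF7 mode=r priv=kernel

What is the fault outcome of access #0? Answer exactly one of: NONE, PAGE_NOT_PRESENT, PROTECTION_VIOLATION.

Walk each access:
#0 VA=0x4C321DFF7 (r,kernel):
  L0: frame=0x22 idx=19 entry=0x24007 [P=1 RW=1 US=1 PS=0]
  L1: frame=0x24 idx=25 entry=0x25007 [P=1 RW=1 US=1 PS=0]
  L2: frame=0x25 idx=29 entry=0x27007 [P=1 RW=1 US=1 PS=0]
  → PA=0x27FF7  (3 entries read)

Access #0 fault: NONE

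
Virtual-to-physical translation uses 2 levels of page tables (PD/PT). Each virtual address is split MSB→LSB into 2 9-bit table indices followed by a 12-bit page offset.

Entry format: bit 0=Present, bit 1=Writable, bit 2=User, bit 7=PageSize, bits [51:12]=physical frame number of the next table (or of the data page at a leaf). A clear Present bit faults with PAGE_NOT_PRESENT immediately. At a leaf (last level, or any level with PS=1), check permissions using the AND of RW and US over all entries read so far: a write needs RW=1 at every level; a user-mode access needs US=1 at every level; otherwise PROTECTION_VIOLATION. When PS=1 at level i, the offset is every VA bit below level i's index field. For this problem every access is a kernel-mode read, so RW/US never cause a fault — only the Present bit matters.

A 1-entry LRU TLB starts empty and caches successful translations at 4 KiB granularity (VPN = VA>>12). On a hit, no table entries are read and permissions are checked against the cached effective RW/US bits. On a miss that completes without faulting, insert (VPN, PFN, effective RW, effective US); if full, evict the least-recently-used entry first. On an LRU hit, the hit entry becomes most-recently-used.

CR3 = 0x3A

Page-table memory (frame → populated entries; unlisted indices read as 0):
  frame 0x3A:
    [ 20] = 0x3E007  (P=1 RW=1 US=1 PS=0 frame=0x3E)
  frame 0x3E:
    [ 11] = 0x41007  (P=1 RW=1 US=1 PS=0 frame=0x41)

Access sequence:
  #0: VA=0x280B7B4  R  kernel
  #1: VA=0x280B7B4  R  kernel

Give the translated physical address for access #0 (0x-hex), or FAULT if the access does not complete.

Walk each access:
#0 VA=0x280B7B4 (r,kernel):
  [0] read 0x3A idx=20: raw=0x3E007 flags P=1 W=1 U=1 S=0
  [1] read 0x3E idx=11: raw=0x41007 flags P=1 W=1 U=1 S=0
  ⇒ phys 0x417B4  [2 reads]
#1 VA=0x280B7B4 (r,kernel):
  TLB hit vpn=0x280B → PA=0x417B4

Access #0 PA: 0x417B4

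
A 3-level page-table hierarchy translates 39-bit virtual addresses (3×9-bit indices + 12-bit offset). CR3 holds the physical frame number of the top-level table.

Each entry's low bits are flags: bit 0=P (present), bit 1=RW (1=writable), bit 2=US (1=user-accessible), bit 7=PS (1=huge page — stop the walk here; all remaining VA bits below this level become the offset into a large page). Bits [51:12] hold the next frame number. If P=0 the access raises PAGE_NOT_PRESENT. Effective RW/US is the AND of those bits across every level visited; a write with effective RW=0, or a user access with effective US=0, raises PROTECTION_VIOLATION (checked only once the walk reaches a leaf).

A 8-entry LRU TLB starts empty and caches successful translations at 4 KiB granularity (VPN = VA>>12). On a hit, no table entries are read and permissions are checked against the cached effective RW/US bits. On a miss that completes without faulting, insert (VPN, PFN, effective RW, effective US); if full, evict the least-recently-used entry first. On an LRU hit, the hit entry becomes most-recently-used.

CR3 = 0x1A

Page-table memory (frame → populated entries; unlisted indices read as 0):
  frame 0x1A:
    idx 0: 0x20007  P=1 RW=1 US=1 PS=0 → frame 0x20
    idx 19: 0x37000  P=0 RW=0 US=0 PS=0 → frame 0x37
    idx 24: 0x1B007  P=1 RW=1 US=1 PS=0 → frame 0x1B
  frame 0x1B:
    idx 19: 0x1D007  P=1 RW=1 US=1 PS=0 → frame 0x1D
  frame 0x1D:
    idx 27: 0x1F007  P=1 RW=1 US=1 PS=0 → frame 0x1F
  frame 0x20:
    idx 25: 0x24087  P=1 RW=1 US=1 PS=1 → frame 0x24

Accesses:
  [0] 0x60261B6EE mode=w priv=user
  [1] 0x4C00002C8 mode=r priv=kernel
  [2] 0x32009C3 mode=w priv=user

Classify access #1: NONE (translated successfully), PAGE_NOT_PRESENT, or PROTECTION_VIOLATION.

Walk each access:
#0 VA=0x60261B6EE (w,user):
  [0] read 0x1A idx=24: raw=0x1B007 flags P=1 W=1 U=1 S=0
  [1] read 0x1B idx=19: raw=0x1D007 flags P=1 W=1 U=1 S=0
  [2] read 0x1D idx=27: raw=0x1F007 flags P=1 W=1 U=1 S=0
  ⇒ phys 0x1F6EE  [3 reads]
#1 VA=0x4C00002C8 (r,kernel):
  [0] read 0x1A idx=19: raw=0x37000 flags P=0 W=0 U=0 S=0
  ⇒ fault: PAGE_NOT_PRESENT  — 1 lookups
#2 VA=0x32009C3 (w,user):
  [0] read 0x1A idx=0: raw=0x20007 flags P=1 W=1 U=1 S=0
  [1] read 0x20 idx=25: raw=0x24087 flags P=1 W=1 U=1 S=1
  ⇒ phys 0x249C3 (huge @L1)  [2 reads]

Access #1 fault: PAGE_NOT_PRESENT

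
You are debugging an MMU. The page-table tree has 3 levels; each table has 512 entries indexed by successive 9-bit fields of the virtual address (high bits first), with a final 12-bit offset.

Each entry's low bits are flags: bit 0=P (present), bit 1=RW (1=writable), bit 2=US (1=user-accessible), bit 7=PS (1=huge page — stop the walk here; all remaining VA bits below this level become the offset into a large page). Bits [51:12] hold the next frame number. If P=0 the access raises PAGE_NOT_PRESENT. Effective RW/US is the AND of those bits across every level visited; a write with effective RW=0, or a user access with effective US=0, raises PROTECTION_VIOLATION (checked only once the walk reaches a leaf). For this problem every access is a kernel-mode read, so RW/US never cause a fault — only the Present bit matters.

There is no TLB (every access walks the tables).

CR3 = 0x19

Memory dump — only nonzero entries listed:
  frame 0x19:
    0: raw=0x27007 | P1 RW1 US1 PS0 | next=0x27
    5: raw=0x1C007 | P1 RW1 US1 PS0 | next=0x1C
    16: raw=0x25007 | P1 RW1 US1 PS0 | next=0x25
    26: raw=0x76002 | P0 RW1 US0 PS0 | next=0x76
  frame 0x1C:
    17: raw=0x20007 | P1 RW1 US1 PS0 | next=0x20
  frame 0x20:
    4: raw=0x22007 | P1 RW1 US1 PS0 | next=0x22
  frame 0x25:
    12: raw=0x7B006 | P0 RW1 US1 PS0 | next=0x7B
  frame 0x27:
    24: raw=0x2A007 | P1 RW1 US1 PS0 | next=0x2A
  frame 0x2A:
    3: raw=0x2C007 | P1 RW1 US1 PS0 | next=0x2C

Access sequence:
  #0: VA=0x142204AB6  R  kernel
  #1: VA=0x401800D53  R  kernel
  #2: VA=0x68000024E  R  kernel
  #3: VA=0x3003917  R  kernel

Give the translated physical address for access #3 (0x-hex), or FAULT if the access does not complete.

Trace:
#0 VA=0x142204AB6 (r,kernel):
  [0] read 0x19 idx=5: raw=0x1C007 flags P=1 W=1 U=1 S=0
  [1] read 0x1C idx=17: raw=0x20007 flags P=1 W=1 U=1 S=0
  [2] read 0x20 idx=4: raw=0x22007 flags P=1 W=1 U=1 S=0
  ⇒ phys 0x22AB6  [3 reads]
#1 VA=0x401800D53 (r,kernel):
  [0] read 0x19 idx=16: raw=0x25007 flags P=1 W=1 U=1 S=0
  [1] read 0x25 idx=12: raw=0x7B006 flags P=0 W=1 U=1 S=0
  → PAGE_NOT_PRESENT  (2 entries read)
#2 VA=0x68000024E (r,kernel):
  [0] read 0x19 idx=26: raw=0x76002 flags P=0 W=1 U=0 S=0
  → PAGE_NOT_PRESENT  (1 entries read)
#3 VA=0x3003917 (r,kernel):
  [0] read 0x19 idx=0: raw=0x27007 flags P=1 W=1 U=1 S=0
  [1] read 0x27 idx=24: raw=0x2A007 flags P=1 W=1 U=1 S=0
  [2] read 0x2A idx=3: raw=0x2C007 flags P=1 W=1 U=1 S=0
  ⇒ phys 0x2C917  [3 reads]

Access #3 PA: 0x2C917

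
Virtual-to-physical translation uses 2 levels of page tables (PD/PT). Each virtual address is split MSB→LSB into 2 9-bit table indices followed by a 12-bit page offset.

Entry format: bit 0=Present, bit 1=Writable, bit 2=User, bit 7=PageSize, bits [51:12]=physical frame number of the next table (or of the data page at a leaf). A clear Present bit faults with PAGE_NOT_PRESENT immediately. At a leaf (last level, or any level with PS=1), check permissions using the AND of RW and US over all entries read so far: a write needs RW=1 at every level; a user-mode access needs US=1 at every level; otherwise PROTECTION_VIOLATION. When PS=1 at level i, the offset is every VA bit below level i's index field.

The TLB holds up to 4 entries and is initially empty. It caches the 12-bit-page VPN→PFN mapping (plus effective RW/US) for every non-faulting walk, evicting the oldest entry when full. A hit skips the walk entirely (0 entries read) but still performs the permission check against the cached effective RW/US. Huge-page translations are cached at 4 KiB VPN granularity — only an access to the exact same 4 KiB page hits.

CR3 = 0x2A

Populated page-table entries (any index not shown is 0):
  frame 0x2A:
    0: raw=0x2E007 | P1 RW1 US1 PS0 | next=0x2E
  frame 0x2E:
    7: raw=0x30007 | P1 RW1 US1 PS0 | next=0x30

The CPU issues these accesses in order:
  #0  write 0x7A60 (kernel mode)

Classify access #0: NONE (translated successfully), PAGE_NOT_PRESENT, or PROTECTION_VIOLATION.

Walk each access:
#0 VA=0x7A60 (w,kernel):
  L0: frame=0x2A idx=0 entry=0x2E007 [P=1 RW=1 US=1 PS=0]
  L1: frame=0x2E idx=7 entry=0x30007 [P=1 RW=1 US=1 PS=0]
  ✓ 0x30A60  — 2 lookups

Access #0 fault: NONE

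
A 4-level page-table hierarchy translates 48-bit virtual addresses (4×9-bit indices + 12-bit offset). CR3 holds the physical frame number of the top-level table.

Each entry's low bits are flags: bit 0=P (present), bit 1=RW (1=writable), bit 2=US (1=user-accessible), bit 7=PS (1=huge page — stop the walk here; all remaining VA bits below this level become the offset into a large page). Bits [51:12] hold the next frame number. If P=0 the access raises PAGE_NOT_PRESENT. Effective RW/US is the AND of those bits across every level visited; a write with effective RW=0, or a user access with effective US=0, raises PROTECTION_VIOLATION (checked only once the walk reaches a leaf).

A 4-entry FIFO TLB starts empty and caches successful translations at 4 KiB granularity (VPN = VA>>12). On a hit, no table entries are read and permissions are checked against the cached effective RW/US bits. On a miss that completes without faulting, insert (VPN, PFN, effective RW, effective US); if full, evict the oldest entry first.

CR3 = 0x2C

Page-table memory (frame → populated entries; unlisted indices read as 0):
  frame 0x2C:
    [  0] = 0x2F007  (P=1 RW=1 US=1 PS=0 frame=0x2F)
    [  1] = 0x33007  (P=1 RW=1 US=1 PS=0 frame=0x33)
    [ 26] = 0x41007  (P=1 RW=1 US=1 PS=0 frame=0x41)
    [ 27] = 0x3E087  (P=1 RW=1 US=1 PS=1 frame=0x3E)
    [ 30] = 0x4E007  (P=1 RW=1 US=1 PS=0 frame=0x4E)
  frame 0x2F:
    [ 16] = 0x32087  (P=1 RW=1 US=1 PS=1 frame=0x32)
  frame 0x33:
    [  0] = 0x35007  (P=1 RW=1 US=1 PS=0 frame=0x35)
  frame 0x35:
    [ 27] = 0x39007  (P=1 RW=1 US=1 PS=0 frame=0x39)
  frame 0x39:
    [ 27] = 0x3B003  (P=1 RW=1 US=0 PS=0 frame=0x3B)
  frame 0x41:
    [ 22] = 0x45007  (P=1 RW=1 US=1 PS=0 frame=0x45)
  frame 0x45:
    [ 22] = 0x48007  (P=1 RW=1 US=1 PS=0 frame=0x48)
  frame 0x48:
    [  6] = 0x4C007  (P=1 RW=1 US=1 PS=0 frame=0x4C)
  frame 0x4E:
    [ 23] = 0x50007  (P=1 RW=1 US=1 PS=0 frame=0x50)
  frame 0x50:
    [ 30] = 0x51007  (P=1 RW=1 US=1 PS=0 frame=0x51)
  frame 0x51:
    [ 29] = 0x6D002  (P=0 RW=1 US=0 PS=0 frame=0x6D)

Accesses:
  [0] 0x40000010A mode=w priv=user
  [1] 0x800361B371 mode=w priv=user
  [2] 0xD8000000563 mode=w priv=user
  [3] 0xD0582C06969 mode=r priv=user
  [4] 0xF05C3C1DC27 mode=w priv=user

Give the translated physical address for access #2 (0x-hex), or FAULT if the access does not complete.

Trace:
#0 VA=0x40000010A (w,user):
  [0] read 0x2C idx=0: raw=0x2F007 flags P=1 W=1 U=1 S=0
  [1] read 0x2F idx=16: raw=0x32087 flags P=1 W=1 U=1 S=1
  ✓ 0x3210A (huge @L1)  — 2 lookups
#1 VA=0x800361B371 (w,user):
  [0] read 0x2C idx=1: raw=0x33007 flags P=1 W=1 U=1 S=0
  [1] read 0x33 idx=0: raw=0x35007 flags P=1 W=1 U=1 S=0
  [2] read 0x35 idx=27: raw=0x39007 flags P=1 W=1 U=1 S=0
  [3] read 0x39 idx=27: raw=0x3B003 flags P=1 W=1 U=0 S=0
  ⇒ fault: PROTECTION_VIOLATION  — 4 lookups
#2 VA=0xD8000000563 (w,user):
  [0] read 0x2C idx=27: raw=0x3E087 flags P=1 W=1 U=1 S=1
  ✓ 0x3E563 (huge @L0)  — 1 lookups
#3 VA=0xD0582C06969 (r,user):
  [0] read 0x2C idx=26: raw=0x41007 flags P=1 W=1 U=1 S=0
  [1] read 0x41 idx=22: raw=0x45007 flags P=1 W=1 U=1 S=0
  [2] read 0x45 idx=22: raw=0x48007 flags P=1 W=1 U=1 S=0
  [3] read 0x48 idx=6: raw=0x4C007 flags P=1 W=1 U=1 S=0
  ✓ 0x4C969  — 4 lookups
#4 VA=0xF05C3C1DC27 (w,user):
  [0] read 0x2C idx=30: raw=0x4E007 flags P=1 W=1 U=1 S=0
  [1] read 0x4E idx=23: raw=0x50007 flags P=1 W=1 U=1 S=0
  [2] read 0x50 idx=30: raw=0x51007 flags P=1 W=1 U=1 S=0
  [3] read 0x51 idx=29: raw=0x6D002 flags P=0 W=1 U=0 S=0
  ⇒ fault: PAGE_NOT_PRESENT  — 4 lookups

Access #2 PA: 0x3E563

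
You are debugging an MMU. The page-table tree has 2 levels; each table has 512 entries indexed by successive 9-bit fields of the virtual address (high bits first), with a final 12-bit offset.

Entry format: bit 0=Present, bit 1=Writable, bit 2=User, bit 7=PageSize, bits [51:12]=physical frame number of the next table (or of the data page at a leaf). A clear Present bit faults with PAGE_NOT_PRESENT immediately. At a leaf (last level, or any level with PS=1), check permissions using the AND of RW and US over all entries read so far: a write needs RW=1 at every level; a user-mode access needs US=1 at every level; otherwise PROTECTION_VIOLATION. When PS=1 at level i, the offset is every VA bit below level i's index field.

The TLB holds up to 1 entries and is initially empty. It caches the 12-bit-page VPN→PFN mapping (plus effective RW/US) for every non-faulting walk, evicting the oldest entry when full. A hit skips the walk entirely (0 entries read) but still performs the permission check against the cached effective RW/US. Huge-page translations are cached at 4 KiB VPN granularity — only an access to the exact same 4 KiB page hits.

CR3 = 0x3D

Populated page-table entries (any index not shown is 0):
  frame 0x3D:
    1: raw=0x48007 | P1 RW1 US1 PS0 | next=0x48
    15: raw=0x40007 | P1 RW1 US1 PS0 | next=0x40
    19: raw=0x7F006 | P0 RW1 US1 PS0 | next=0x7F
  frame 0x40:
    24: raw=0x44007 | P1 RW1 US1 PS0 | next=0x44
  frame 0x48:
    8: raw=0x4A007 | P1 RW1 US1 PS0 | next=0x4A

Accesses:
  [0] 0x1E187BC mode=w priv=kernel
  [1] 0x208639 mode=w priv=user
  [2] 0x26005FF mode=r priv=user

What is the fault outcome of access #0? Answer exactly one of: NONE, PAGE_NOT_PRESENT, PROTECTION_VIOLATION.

Walk each access:
#0 VA=0x1E187BC (w,kernel):
  lvl0: tbl 0x3D, slot 15 ⇒ 0x40007 (P1/RW1/US1/PS0)
  lvl1: tbl 0x40, slot 24 ⇒ 0x44007 (P1/RW1/US1/PS0)
  ⇒ phys 0x447BC  [2 reads]
#1 VA=0x208639 (w,user):
  lvl0: tbl 0x3D, slot 1 ⇒ 0x48007 (P1/RW1/US1/PS0)
  lvl1: tbl 0x48, slot 8 ⇒ 0x4A007 (P1/RW1/US1/PS0)
  ⇒ phys 0x4A639  [2 reads]
#2 VA=0x26005FF (r,user):
  lvl0: tbl 0x3D, slot 19 ⇒ 0x7F006 (P0/RW1/US1/PS0)
  ✗ PAGE_NOT_PRESENT  [1 reads]

Access #0 fault: NONE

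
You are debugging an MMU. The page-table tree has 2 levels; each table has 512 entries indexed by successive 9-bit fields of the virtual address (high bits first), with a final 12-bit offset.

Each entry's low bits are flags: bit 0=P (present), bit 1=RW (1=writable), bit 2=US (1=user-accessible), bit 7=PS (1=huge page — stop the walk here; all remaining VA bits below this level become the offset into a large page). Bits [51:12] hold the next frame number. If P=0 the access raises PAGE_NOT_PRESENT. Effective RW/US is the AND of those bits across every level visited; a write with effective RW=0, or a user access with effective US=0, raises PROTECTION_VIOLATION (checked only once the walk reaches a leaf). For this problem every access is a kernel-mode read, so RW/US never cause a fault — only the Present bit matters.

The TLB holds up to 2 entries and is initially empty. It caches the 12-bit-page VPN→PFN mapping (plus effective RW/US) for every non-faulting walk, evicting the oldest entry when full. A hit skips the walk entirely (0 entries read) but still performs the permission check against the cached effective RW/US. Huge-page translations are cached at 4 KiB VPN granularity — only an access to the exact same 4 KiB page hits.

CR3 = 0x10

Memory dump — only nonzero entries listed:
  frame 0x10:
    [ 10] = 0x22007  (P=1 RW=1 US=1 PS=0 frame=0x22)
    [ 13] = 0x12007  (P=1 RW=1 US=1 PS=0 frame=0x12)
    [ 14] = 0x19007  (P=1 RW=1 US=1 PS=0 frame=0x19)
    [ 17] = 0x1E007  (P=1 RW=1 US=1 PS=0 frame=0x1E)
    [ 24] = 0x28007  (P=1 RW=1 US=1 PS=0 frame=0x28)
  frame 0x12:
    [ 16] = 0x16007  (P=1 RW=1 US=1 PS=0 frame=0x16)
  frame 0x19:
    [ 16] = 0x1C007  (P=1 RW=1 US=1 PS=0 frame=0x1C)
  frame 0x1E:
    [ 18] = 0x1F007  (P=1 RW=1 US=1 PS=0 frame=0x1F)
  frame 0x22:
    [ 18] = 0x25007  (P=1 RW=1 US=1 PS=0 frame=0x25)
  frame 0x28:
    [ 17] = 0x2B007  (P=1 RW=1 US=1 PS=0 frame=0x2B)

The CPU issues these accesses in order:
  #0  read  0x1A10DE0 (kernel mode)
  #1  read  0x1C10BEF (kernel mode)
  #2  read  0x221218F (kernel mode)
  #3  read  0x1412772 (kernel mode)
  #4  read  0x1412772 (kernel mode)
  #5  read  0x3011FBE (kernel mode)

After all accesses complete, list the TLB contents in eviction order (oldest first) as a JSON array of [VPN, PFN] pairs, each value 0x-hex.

Per-access translation:
#0 VA=0x1A10DE0 (r,kernel):
  [0] read 0x10 idx=13: raw=0x12007 flags P=1 W=1 U=1 S=0
  [1] read 0x12 idx=16: raw=0x16007 flags P=1 W=1 U=1 S=0
  ✓ 0x16DE0  — 2 lookups
#1 VA=0x1C10BEF (r,kernel):
  [0] read 0x10 idx=14: raw=0x19007 flags P=1 W=1 U=1 S=0
  [1] read 0x19 idx=16: raw=0x1C007 flags P=1 W=1 U=1 S=0
  ✓ 0x1CBEF  — 2 lookups
#2 VA=0x221218F (r,kernel):
  [0] read 0x10 idx=17: raw=0x1E007 flags P=1 W=1 U=1 S=0
  [1] read 0x1E idx=18: raw=0x1F007 flags P=1 W=1 U=1 S=0
  ✓ 0x1F18F  — 2 lookups
#3 VA=0x1412772 (r,kernel):
  [0] read 0x10 idx=10: raw=0x22007 flags P=1 W=1 U=1 S=0
  [1] read 0x22 idx=18: raw=0x25007 flags P=1 W=1 U=1 S=0
  ✓ 0x25772  — 2 lookups
#4 VA=0x1412772 (r,kernel):
  TLB hit vpn=0x1412 → PA=0x25772
#5 VA=0x3011FBE (r,kernel):
  [0] read 0x10 idx=24: raw=0x28007 flags P=1 W=1 U=1 S=0
  [1] read 0x28 idx=17: raw=0x2B007 flags P=1 W=1 U=1 S=0
  ✓ 0x2BFBE  — 2 lookups

TLB: [["0x1412", "0x25"], ["0x3011", "0x2B"]]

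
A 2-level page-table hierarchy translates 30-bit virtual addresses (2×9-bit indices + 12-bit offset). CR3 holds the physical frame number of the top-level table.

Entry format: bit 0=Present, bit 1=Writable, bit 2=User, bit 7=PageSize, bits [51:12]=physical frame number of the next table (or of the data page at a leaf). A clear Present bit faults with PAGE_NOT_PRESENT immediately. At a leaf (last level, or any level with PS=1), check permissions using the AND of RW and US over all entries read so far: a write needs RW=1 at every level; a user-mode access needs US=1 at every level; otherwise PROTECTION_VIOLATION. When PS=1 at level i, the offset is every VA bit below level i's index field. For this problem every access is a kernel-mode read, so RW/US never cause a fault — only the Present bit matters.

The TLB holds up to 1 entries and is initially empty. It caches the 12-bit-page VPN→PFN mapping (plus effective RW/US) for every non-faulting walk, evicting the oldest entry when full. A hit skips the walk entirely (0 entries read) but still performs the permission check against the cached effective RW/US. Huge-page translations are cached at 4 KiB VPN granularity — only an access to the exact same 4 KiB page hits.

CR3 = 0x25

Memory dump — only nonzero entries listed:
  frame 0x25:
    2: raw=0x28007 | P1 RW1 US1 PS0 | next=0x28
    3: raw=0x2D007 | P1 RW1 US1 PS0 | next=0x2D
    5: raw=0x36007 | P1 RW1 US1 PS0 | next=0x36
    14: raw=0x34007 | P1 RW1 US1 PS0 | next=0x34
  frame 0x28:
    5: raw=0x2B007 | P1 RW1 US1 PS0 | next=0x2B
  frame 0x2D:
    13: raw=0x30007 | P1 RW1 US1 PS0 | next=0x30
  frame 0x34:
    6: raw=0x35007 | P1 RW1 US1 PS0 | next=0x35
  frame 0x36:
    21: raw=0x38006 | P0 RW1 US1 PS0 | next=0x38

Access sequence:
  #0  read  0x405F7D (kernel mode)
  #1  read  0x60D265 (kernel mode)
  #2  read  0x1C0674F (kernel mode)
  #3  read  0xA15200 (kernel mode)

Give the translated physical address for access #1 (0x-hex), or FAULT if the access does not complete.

Trace:
#0 VA=0x405F7D (r,kernel):
  L0: frame=0x25 idx=2 entry=0x28007 [P=1 RW=1 US=1 PS=0]
  L1: frame=0x28 idx=5 entry=0x2B007 [P=1 RW=1 US=1 PS=0]
  ⇒ phys 0x2BF7D  [2 reads]
#1 VA=0x60D265 (r,kernel):
  L0: frame=0x25 idx=3 entry=0x2D007 [P=1 RW=1 US=1 PS=0]
  L1: frame=0x2D idx=13 entry=0x30007 [P=1 RW=1 US=1 PS=0]
  ⇒ phys 0x30265  [2 reads]
#2 VA=0x1C0674F (r,kernel):
  L0: frame=0x25 idx=14 entry=0x34007 [P=1 RW=1 US=1 PS=0]
  L1: frame=0x34 idx=6 entry=0x35007 [P=1 RW=1 US=1 PS=0]
  ⇒ phys 0x3574F  [2 reads]
#3 VA=0xA15200 (r,kernel):
  L0: frame=0x25 idx=5 entry=0x36007 [P=1 RW=1 US=1 PS=0]
  L1: frame=0x36 idx=21 entry=0x38006 [P=0 RW=1 US=1 PS=0]
  ⇒ fault: PAGE_NOT_PRESENT  — 2 lookups

Access #1 PA: 0x30265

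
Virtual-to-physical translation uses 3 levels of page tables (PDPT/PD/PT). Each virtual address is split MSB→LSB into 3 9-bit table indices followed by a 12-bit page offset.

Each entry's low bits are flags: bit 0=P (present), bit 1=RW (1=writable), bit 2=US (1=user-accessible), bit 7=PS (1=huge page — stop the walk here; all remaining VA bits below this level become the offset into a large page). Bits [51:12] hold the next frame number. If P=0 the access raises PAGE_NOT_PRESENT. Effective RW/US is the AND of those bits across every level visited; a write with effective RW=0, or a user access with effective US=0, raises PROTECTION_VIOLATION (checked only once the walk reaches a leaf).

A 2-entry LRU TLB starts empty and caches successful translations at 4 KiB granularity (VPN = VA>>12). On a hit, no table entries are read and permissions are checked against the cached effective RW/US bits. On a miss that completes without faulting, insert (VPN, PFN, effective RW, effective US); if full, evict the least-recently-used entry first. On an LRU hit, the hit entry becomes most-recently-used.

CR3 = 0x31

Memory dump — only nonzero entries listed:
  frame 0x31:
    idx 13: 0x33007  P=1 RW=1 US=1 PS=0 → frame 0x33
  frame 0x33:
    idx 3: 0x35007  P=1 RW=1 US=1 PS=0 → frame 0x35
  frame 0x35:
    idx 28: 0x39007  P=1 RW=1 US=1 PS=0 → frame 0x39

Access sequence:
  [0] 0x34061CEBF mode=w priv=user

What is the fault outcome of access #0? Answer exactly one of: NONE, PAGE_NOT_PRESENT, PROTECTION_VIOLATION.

Walk each access:
#0 VA=0x34061CEBF (w,user):
  L0: frame=0x31 idx=13 entry=0x33007 [P=1 RW=1 US=1 PS=0]
  L1: frame=0x33 idx=3 entry=0x35007 [P=1 RW=1 US=1 PS=0]
  L2: frame=0x35 idx=28 entry=0x39007 [P=1 RW=1 US=1 PS=0]
  ⇒ phys 0x39EBF  [3 reads]

Access #0 fault: NONE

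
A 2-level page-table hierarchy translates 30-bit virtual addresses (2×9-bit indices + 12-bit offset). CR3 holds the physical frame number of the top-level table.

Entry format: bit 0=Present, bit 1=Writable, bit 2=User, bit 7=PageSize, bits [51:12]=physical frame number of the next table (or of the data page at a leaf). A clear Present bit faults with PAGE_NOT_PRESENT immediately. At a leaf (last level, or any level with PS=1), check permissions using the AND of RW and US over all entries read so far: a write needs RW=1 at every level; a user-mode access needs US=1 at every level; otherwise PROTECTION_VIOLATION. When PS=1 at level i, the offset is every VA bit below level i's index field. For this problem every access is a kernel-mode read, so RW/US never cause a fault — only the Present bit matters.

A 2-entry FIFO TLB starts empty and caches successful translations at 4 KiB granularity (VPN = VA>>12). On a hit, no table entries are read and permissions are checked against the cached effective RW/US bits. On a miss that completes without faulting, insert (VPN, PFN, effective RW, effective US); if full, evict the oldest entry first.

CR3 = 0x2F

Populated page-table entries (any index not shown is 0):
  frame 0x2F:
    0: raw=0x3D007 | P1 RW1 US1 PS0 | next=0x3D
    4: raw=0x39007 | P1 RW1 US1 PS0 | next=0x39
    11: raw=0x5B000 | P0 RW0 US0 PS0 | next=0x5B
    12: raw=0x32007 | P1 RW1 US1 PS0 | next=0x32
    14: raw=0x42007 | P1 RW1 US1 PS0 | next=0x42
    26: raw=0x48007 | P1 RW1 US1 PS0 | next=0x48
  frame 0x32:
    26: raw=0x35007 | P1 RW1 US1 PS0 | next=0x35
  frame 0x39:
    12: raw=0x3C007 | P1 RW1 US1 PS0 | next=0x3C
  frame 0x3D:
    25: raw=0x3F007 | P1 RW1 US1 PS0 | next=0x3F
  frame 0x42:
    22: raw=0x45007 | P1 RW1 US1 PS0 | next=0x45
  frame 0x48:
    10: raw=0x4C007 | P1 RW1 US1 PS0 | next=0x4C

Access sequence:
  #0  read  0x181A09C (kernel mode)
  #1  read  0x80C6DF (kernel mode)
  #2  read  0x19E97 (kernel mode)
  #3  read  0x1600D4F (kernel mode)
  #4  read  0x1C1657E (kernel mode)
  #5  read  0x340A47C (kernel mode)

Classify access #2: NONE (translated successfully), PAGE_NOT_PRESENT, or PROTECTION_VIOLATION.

Walk each access:
#0 VA=0x181A09C (r,kernel):
  [0] read 0x2F idx=12: raw=0x32007 flags P=1 W=1 U=1 S=0
  [1] read 0x32 idx=26: raw=0x35007 flags P=1 W=1 U=1 S=0
  ✓ 0x3509C  — 2 lookups
#1 VA=0x80C6DF (r,kernel):
  [0] read 0x2F idx=4: raw=0x39007 flags P=1 W=1 U=1 S=0
  [1] read 0x39 idx=12: raw=0x3C007 flags P=1 W=1 U=1 S=0
  ✓ 0x3C6DF  — 2 lookups
#2 VA=0x19E97 (r,kernel):
  [0] read 0x2F idx=0: raw=0x3D007 flags P=1 W=1 U=1 S=0
  [1] read 0x3D idx=25: raw=0x3F007 flags P=1 W=1 U=1 S=0
  ✓ 0x3FE97  — 2 lookups
#3 VA=0x1600D4F (r,kernel):
  [0] read 0x2F idx=11: raw=0x5B000 flags P=0 W=0 U=0 S=0
  → PAGE_NOT_PRESENT  (1 entries read)
#4 VA=0x1C1657E (r,kernel):
  [0] read 0x2F idx=14: raw=0x42007 flags P=1 W=1 U=1 S=0
  [1] read 0x42 idx=22: raw=0x45007 flags P=1 W=1 U=1 S=0
  ✓ 0x4557E  — 2 lookups
#5 VA=0x340A47C (r,kernel):
  [0] read 0x2F idx=26: raw=0x48007 flags P=1 W=1 U=1 S=0
  [1] read 0x48 idx=10: raw=0x4C007 flags P=1 W=1 U=1 S=0
  ✓ 0x4C47C  — 2 lookups

Access #2 fault: NONE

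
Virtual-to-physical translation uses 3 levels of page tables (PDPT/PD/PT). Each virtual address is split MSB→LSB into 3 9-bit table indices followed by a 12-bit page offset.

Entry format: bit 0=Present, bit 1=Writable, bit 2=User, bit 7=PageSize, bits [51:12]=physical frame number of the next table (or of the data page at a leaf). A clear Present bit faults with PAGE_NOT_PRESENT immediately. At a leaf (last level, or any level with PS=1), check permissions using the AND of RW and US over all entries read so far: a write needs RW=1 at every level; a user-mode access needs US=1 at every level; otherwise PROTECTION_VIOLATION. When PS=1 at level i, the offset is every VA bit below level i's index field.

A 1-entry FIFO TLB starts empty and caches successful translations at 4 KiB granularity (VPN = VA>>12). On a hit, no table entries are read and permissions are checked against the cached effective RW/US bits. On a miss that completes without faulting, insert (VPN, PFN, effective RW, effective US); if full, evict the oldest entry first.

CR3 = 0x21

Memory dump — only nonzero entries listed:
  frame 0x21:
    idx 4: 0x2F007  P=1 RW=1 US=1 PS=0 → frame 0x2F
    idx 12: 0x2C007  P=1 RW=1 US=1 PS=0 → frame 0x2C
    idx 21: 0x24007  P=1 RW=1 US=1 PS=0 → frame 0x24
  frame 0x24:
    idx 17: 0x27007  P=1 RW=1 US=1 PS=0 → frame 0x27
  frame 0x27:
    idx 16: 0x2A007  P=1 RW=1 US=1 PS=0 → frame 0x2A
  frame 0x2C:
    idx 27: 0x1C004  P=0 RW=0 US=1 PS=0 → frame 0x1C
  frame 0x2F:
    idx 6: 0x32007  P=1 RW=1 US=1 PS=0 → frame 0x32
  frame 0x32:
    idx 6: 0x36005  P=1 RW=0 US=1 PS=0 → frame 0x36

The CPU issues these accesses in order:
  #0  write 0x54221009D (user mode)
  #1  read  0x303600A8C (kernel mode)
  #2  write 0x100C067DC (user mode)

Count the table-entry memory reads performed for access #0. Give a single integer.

Trace:
#0 VA=0x54221009D (w,user):
  L0: frame=0x21 idx=21 entry=0x24007 [P=1 RW=1 US=1 PS=0]
  L1: frame=0x24 idx=17 entry=0x27007 [P=1 RW=1 US=1 PS=0]
  L2: frame=0x27 idx=16 entry=0x2A007 [P=1 RW=1 US=1 PS=0]
  ✓ 0x2A09D  — 3 lookups
#1 VA=0x303600A8C (r,kernel):
  L0: frame=0x21 idx=12 entry=0x2C007 [P=1 RW=1 US=1 PS=0]
  L1: frame=0x2C idx=27 entry=0x1C004 [P=0 RW=0 US=1 PS=0]
  → PAGE_NOT_PRESENT  (2 entries read)
#2 VA=0x100C067DC (w,user):
  L0: frame=0x21 idx=4 entry=0x2F007 [P=1 RW=1 US=1 PS=0]
  L1: frame=0x2F idx=6 entry=0x32007 [P=1 RW=1 US=1 PS=0]
  L2: frame=0x32 idx=6 entry=0x36005 [P=1 RW=0 US=1 PS=0]
  → PROTECTION_VIOLATION  (3 entries read)

Entries read for #0: 3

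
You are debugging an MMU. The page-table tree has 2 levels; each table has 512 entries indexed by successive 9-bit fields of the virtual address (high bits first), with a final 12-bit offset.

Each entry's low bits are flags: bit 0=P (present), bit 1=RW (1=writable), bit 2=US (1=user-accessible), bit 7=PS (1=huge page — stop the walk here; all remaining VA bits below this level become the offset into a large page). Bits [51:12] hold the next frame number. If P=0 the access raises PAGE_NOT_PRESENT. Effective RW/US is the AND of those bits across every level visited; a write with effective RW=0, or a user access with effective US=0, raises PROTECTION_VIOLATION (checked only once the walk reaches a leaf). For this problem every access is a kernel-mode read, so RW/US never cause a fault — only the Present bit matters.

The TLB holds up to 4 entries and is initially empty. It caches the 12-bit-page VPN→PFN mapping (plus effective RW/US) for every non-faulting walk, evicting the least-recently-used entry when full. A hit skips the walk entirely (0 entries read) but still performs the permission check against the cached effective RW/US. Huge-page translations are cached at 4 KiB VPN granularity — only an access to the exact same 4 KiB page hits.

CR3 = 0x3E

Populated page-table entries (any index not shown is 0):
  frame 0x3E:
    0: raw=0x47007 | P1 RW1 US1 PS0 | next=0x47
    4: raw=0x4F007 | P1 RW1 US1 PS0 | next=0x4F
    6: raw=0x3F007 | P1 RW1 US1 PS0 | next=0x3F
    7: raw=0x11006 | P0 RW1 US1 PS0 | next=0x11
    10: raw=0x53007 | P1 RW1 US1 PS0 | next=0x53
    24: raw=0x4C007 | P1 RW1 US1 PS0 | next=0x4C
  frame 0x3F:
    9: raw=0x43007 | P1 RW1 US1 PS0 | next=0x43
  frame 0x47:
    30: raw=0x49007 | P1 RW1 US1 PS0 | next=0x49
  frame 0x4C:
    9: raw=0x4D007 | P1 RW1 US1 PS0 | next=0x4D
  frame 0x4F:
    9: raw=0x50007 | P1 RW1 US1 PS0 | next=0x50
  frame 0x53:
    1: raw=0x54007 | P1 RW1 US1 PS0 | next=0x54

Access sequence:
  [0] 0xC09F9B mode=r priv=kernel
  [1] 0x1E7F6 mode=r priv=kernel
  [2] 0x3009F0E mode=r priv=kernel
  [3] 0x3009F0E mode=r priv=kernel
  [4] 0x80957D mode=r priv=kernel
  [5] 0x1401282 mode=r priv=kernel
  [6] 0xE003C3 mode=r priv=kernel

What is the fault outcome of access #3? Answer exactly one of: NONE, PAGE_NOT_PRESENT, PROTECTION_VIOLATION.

Trace:
#0 VA=0xC09F9B (r,kernel):
  L0: frame=0x3E idx=6 entry=0x3F007 [P=1 RW=1 US=1 PS=0]
  L1: frame=0x3F idx=9 entry=0x43007 [P=1 RW=1 US=1 PS=0]
  ✓ 0x43F9B  — 2 lookups
#1 VA=0x1E7F6 (r,kernel):
  L0: frame=0x3E idx=0 entry=0x47007 [P=1 RW=1 US=1 PS=0]
  L1: frame=0x47 idx=30 entry=0x49007 [P=1 RW=1 US=1 PS=0]
  ✓ 0x497F6  — 2 lookups
#2 VA=0x3009F0E (r,kernel):
  L0: frame=0x3E idx=24 entry=0x4C007 [P=1 RW=1 US=1 PS=0]
  L1: frame=0x4C idx=9 entry=0x4D007 [P=1 RW=1 US=1 PS=0]
  ✓ 0x4DF0E  — 2 lookups
#3 VA=0x3009F0E (r,kernel):
  TLB hit vpn=0x3009 → PA=0x4DF0E
#4 VA=0x80957D (r,kernel):
  L0: frame=0x3E idx=4 entry=0x4F007 [P=1 RW=1 US=1 PS=0]
  L1: frame=0x4F idx=9 entry=0x50007 [P=1 RW=1 US=1 PS=0]
  ✓ 0x5057D  — 2 lookups
#5 VA=0x1401282 (r,kernel):
  L0: frame=0x3E idx=10 entry=0x53007 [P=1 RW=1 US=1 PS=0]
  L1: frame=0x53 idx=1 entry=0x54007 [P=1 RW=1 US=1 PS=0]
  ✓ 0x54282  — 2 lookups
#6 VA=0xE003C3 (r,kernel):
  L0: frame=0x3E idx=7 entry=0x11006 [P=0 RW=1 US=1 PS=0]
  → PAGE_NOT_PRESENT  (1 entries read)

Access #3 fault: NONE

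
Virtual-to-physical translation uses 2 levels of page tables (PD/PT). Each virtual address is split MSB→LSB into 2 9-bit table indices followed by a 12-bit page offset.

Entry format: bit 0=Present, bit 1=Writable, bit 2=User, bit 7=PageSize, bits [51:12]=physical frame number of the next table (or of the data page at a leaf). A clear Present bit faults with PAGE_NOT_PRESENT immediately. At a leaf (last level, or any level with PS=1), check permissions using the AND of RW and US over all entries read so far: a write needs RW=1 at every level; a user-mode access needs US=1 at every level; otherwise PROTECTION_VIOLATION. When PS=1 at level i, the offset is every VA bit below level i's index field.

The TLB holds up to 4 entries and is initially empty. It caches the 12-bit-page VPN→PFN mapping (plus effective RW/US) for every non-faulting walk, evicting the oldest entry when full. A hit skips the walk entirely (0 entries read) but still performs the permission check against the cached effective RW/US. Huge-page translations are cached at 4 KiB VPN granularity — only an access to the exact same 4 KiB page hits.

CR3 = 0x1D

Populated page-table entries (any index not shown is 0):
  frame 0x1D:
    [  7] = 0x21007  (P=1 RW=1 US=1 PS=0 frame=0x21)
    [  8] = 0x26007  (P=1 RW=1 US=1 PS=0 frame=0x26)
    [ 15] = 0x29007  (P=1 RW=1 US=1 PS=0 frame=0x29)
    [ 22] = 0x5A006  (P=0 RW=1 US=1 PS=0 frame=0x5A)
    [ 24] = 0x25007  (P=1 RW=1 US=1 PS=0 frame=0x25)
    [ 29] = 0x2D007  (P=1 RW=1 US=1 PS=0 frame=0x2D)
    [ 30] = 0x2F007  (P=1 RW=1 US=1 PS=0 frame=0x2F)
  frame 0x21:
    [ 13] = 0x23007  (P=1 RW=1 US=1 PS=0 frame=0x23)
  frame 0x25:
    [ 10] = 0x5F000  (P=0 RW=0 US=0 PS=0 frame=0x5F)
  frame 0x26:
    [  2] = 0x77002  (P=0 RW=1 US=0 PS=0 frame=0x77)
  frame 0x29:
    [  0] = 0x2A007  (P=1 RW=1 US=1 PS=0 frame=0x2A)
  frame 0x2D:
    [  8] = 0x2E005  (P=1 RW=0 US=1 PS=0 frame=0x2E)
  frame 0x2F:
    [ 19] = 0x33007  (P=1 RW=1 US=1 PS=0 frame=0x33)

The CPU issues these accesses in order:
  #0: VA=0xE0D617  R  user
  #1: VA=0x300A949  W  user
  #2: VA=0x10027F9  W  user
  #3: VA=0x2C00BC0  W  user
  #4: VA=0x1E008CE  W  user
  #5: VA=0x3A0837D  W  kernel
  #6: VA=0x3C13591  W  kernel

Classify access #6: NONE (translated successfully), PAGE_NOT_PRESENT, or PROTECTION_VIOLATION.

Trace:
#0 VA=0xE0D617 (r,user):
  L0: frame=0x1D idx=7 entry=0x21007 [P=1 RW=1 US=1 PS=0]
  L1: frame=0x21 idx=13 entry=0x23007 [P=1 RW=1 US=1 PS=0]
  → PA=0x23617  (2 entries read)
#1 VA=0x300A949 (w,user):
  L0: frame=0x1D idx=24 entry=0x25007 [P=1 RW=1 US=1 PS=0]
  L1: frame=0x25 idx=10 entry=0x5F000 [P=0 RW=0 US=0 PS=0]
  ⇒ fault: PAGE_NOT_PRESENT  — 2 lookups
#2 VA=0x10027F9 (w,user):
  L0: frame=0x1D idx=8 entry=0x26007 [P=1 RW=1 US=1 PS=0]
  L1: frame=0x26 idx=2 entry=0x77002 [P=0 RW=1 US=0 PS=0]
  ⇒ fault: PAGE_NOT_PRESENT  — 2 lookups
#3 VA=0x2C00BC0 (w,user):
  L0: frame=0x1D idx=22 entry=0x5A006 [P=0 RW=1 US=1 PS=0]
  ⇒ fault: PAGE_NOT_PRESENT  — 1 lookups
#4 VA=0x1E008CE (w,user):
  L0: frame=0x1D idx=15 entry=0x29007 [P=1 RW=1 US=1 PS=0]
  L1: frame=0x29 idx=0 entry=0x2A007 [P=1 RW=1 US=1 PS=0]
  → PA=0x2A8CE  (2 entries read)
#5 VA=0x3A0837D (w,kernel):
  L0: frame=0x1D idx=29 entry=0x2D007 [P=1 RW=1 US=1 PS=0]
  L1: frame=0x2D idx=8 entry=0x2E005 [P=1 RW=0 US=1 PS=0]
  ⇒ fault: PROTECTION_VIOLATION  — 2 lookups
#6 VA=0x3C13591 (w,kernel):
  L0: frame=0x1D idx=30 entry=0x2F007 [P=1 RW=1 US=1 PS=0]
  L1: frame=0x2F idx=19 entry=0x33007 [P=1 RW=1 US=1 PS=0]
  → PA=0x33591  (2 entries read)

Access #6 fault: NONE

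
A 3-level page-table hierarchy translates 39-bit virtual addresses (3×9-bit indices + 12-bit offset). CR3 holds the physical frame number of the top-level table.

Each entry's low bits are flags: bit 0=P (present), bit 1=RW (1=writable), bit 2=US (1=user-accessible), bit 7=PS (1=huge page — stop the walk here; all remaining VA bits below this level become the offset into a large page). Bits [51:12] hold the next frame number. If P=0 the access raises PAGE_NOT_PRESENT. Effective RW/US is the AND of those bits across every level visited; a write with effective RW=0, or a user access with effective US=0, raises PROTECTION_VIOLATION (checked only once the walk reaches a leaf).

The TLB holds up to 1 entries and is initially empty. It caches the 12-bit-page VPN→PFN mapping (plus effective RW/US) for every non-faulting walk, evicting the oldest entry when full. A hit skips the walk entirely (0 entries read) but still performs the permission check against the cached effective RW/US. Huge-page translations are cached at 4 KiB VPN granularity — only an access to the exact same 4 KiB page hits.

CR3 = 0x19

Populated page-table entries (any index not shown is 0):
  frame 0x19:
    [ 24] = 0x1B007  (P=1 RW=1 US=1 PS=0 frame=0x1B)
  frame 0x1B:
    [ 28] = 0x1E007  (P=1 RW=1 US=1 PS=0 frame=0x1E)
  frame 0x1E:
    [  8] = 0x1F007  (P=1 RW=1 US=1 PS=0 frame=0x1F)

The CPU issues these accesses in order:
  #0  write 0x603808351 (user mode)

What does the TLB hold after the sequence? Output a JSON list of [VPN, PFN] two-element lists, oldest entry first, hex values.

Per-access translation:
#0 VA=0x603808351 (w,user):
  L0: frame=0x19 idx=24 entry=0x1B007 [P=1 RW=1 US=1 PS=0]
  L1: frame=0x1B idx=28 entry=0x1E007 [P=1 RW=1 US=1 PS=0]
  L2: frame=0x1E idx=8 entry=0x1F007 [P=1 RW=1 US=1 PS=0]
  ✓ 0x1F351  — 3 lookups

TLB: [["0x603808", "0x1F"]]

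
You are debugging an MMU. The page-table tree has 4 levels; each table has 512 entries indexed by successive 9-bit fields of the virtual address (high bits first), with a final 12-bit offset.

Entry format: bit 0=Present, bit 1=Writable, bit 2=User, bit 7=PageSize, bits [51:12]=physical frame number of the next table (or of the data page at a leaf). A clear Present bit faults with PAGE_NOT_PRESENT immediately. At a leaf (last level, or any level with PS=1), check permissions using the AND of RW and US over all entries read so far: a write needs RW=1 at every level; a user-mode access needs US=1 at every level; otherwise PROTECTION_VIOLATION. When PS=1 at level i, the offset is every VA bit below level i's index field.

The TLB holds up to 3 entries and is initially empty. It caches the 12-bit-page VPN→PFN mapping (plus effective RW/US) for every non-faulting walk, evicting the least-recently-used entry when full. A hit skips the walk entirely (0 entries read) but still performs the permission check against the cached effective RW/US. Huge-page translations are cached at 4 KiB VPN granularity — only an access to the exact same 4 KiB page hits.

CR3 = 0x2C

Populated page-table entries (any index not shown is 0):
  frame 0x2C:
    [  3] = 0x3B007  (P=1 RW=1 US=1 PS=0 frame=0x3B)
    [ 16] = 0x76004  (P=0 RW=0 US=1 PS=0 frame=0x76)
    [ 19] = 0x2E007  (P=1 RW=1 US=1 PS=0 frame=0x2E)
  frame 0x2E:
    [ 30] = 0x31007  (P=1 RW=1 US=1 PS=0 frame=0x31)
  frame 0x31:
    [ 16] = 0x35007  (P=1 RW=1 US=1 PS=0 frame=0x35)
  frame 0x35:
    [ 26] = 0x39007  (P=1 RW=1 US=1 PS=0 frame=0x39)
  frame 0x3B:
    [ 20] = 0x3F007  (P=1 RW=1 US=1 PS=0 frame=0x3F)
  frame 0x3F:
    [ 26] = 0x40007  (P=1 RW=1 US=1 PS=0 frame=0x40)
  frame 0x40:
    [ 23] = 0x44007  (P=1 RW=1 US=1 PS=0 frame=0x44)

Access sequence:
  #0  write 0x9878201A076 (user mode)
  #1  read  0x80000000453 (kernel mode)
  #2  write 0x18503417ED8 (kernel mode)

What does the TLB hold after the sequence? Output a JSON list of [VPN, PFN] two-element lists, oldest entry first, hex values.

Trace:
#0 VA=0x9878201A076 (w,user):
  L0 @0x2C[19] → 0x2E007  P=1,RW=1,US=1,PS=0
  L1 @0x2E[30] → 0x31007  P=1,RW=1,US=1,PS=0
  L2 @0x31[16] → 0x35007  P=1,RW=1,US=1,PS=0
  L3 @0x35[26] → 0x39007  P=1,RW=1,US=1,PS=0
  → PA=0x39076  (4 entries read)
#1 VA=0x80000000453 (r,kernel):
  L0 @0x2C[16] → 0x76004  P=0,RW=0,US=1,PS=0
  ✗ PAGE_NOT_PRESENT  [1 reads]
#2 VA=0x18503417ED8 (w,kernel):
  L0 @0x2C[3] → 0x3B007  P=1,RW=1,US=1,PS=0
  L1 @0x3B[20] → 0x3F007  P=1,RW=1,US=1,PS=0
  L2 @0x3F[26] → 0x40007  P=1,RW=1,US=1,PS=0
  L3 @0x40[23] → 0x44007  P=1,RW=1,US=1,PS=0
  → PA=0x44ED8  (4 entries read)

TLB: [["0x9878201A", "0x39"], ["0x18503417", "0x44"]]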